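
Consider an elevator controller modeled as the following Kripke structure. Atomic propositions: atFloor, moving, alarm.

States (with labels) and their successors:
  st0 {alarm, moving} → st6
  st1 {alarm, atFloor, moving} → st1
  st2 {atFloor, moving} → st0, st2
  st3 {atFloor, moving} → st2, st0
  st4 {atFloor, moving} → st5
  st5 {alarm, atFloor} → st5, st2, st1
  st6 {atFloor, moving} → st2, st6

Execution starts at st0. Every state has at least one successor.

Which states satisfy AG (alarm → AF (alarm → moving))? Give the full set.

{st0, st1, st2, st3, st6}

States satisfying alarm → AF (alarm → moving): {st0, st1, st2, st3, st4, st6}.
States satisfying AG (alarm → AF (alarm → moving)): {st0, st1, st2, st3, st6}.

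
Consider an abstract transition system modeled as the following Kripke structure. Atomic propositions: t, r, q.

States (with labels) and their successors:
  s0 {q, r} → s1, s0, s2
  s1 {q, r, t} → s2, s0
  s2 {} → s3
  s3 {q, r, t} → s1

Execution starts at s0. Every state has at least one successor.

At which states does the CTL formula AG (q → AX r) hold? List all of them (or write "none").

none

States satisfying q → AX r: {s2, s3}.
States satisfying AG (q → AX r): ∅.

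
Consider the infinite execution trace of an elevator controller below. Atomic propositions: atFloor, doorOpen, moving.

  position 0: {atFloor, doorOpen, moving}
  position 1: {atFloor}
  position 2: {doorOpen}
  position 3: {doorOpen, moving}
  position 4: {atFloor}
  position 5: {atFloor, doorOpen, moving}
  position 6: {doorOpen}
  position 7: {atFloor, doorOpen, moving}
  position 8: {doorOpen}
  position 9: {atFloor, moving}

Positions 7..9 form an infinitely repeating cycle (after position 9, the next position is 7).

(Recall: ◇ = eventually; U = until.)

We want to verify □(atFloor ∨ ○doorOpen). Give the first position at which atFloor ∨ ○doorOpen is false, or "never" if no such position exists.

3

Check atFloor ∨ ○doorOpen at each position in order: 0 ✓, 1 ✓, 2 ✓.
At position 3 the labels are {doorOpen, moving} and the next position 4 has {atFloor}, so atFloor ∨ ○doorOpen is false there. This is the first violation.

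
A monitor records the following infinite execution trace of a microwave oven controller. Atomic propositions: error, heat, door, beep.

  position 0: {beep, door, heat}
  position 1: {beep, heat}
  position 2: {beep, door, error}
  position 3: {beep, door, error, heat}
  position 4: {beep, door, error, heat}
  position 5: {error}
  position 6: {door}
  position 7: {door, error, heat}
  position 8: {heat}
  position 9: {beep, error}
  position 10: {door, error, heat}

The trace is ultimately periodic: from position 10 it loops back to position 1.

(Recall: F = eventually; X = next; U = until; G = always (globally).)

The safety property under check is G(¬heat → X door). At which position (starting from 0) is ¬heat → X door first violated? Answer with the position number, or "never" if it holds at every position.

¬heat → X door holds at every position 0..10, and those are all the positions the trace ever visits, so the invariant G(¬heat → X door) is never violated.

never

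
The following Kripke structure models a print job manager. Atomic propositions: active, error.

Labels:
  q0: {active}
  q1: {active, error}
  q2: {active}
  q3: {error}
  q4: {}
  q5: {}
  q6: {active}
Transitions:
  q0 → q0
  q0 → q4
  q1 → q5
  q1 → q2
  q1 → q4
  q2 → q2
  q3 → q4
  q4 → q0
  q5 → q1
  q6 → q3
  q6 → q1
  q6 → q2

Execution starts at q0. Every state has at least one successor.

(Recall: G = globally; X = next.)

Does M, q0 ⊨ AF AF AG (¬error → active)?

Does not hold

States satisfying AF AG (¬error → active): {q2}.
States satisfying AF AF AG (¬error → active): {q2}.
There is a path from q0 along which AF AG (¬error → active) never holds.
q0 ∉ Sat(AF AF AG (¬error → active)).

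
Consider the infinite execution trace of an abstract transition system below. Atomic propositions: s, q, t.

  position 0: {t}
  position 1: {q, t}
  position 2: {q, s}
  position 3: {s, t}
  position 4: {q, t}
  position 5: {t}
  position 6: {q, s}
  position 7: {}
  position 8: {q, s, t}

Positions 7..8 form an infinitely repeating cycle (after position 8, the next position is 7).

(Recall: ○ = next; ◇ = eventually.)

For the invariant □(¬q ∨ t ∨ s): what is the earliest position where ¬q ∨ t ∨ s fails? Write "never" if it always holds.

never

¬q ∨ t ∨ s holds at every position 0..8, and those are all the positions the trace ever visits, so the invariant □(¬q ∨ t ∨ s) is never violated.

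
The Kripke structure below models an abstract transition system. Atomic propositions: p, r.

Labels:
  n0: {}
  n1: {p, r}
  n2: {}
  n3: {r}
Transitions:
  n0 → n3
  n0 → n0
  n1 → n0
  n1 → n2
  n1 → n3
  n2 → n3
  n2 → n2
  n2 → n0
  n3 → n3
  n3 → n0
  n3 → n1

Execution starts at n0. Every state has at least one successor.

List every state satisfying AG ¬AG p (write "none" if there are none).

{n0, n1, n2, n3}

States satisfying ¬AG p: {n0, n1, n2, n3}.
States satisfying AG ¬AG p: {n0, n1, n2, n3}.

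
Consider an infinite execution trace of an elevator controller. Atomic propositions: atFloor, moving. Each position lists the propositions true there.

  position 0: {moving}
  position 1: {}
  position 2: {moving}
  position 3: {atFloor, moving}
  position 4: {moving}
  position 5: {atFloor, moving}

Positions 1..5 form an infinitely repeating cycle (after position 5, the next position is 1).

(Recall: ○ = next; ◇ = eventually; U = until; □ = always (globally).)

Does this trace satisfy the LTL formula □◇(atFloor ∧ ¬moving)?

◇(atFloor ∧ ¬moving) must hold at every position from 0 onward. It fails at position 0, so □◇(atFloor ∧ ¬moving) is false.

No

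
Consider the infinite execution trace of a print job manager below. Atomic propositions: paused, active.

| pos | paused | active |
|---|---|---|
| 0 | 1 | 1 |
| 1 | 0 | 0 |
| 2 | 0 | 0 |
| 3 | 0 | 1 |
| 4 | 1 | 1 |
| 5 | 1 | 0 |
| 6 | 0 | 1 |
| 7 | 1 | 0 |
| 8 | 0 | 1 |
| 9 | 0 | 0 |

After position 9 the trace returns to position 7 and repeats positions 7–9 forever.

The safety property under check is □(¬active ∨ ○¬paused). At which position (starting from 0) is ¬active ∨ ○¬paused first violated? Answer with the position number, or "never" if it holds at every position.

Check ¬active ∨ ○¬paused at each position in order: 0 ✓, 1 ✓, 2 ✓.
At position 3 the labels are {active} and the next position 4 has {active, paused}, so ¬active ∨ ○¬paused is false there. This is the first violation.

3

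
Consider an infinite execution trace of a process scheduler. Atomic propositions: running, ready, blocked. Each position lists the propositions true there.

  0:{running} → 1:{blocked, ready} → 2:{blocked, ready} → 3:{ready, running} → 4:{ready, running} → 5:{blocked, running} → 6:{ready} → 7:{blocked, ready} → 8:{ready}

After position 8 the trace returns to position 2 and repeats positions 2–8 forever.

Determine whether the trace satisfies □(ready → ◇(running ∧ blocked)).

Holds

ready → ◇(running ∧ blocked) holds at every position 0..8, and those are all positions ever visited, so □(ready → ◇(running ∧ blocked)) holds.
Positions where ready holds: 1, 2, 3, 4, 6, 7, 8.
Check ◇(running ∧ blocked) at each: 1→ok, 2→ok, 3→ok, 4→ok, 6→ok, 7→ok, 8→ok.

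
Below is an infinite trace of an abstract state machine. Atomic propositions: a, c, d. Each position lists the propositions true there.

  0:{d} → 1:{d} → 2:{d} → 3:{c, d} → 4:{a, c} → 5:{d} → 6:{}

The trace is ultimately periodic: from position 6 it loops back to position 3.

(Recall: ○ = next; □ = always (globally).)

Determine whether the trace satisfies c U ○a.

Does not hold

Walking from position 0: at position 0, ○a has not yet held and c fails, so c U ○a is false.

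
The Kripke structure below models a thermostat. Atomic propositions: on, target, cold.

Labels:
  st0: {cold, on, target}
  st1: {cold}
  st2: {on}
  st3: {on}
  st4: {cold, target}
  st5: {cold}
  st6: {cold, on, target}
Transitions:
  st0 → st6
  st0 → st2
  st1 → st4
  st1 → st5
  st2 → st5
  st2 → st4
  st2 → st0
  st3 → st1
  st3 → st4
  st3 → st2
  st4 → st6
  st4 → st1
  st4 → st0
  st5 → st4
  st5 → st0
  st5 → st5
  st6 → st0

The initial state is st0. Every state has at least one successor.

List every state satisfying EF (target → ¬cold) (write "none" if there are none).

States satisfying target → ¬cold: {st1, st2, st3, st5}.
States satisfying EF (target → ¬cold): {st0, st1, st2, st3, st4, st5, st6}.

{st0, st1, st2, st3, st4, st5, st6}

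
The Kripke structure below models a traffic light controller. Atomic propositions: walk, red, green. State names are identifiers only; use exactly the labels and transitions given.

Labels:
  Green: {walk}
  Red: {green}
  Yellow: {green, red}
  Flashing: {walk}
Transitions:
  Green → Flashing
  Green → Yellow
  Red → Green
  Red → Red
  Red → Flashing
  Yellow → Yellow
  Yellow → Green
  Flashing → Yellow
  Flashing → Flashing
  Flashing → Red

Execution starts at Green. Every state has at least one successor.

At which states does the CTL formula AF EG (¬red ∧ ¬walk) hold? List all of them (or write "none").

{Red}

States satisfying EG (¬red ∧ ¬walk): {Red}.
States satisfying AF EG (¬red ∧ ¬walk): {Red}.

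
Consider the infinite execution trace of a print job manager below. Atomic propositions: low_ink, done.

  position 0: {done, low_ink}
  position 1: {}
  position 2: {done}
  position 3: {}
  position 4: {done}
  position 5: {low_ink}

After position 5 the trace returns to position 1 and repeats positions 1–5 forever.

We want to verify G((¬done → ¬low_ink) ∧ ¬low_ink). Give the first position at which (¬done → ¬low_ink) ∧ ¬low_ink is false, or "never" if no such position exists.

At position 0 the labels are {done, low_ink}, so (¬done → ¬low_ink) ∧ ¬low_ink is false there. This is the first violation.

0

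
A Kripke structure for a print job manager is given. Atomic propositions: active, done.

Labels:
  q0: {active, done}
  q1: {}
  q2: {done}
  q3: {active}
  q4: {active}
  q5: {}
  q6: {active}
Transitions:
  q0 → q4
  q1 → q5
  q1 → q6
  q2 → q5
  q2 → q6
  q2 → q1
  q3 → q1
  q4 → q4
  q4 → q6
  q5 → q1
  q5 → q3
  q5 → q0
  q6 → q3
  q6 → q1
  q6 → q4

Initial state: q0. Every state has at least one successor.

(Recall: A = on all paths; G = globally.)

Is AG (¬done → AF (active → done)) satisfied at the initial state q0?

States satisfying ¬done → AF (active → done): {q0, q1, q2, q3, q5}.
States satisfying AG (¬done → AF (active → done)): ∅.
q4 is reachable from q0 and violates ¬done → AF (active → done), so AG fails at q0.
q0 ∉ Sat(AG (¬done → AF (active → done))).

Does not hold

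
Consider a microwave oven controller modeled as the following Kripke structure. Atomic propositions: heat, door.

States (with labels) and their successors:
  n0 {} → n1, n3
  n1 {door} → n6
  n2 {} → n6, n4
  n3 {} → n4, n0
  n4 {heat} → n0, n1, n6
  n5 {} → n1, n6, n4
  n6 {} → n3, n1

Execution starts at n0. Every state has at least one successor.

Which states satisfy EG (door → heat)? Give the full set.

{n0, n2, n3, n4, n5, n6}

States satisfying door → heat: {n0, n2, n3, n4, n5, n6}.
States satisfying EG (door → heat): {n0, n2, n3, n4, n5, n6}.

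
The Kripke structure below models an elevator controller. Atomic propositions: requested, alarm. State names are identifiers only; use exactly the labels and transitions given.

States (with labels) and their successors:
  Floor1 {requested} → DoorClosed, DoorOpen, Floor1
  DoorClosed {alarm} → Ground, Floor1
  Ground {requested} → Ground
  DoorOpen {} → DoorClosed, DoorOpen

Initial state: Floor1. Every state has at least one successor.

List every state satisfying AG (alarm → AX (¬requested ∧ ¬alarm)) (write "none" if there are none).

{Ground}

States satisfying alarm → AX (¬requested ∧ ¬alarm): {Floor1, Ground, DoorOpen}.
States satisfying AG (alarm → AX (¬requested ∧ ¬alarm)): {Ground}.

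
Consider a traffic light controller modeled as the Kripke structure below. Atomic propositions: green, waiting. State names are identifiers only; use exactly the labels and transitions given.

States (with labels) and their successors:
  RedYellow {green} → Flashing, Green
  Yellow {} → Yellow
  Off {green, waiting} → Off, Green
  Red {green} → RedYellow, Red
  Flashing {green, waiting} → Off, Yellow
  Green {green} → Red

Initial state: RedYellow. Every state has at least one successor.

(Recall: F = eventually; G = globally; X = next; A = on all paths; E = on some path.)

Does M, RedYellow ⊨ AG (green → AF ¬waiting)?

No

States satisfying green → AF ¬waiting: {RedYellow, Yellow, Red, Green}.
States satisfying AG (green → AF ¬waiting): {Yellow}.
Flashing is reachable from RedYellow and violates green → AF ¬waiting, so AG fails at RedYellow.
RedYellow ∉ Sat(AG (green → AF ¬waiting)).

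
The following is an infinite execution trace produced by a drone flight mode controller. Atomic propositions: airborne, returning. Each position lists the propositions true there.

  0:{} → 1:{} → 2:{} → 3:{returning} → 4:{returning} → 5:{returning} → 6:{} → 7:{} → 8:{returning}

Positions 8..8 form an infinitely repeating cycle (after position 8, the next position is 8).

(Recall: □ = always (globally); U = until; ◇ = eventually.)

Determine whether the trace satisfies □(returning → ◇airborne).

No

returning → ◇airborne must hold at every position from 0 onward. It fails at position 3, so □(returning → ◇airborne) is false.
Positions where returning holds: 3, 4, 5, 8.
Check ◇airborne at each: 3→fails, 4→fails, 5→fails, 8→fails.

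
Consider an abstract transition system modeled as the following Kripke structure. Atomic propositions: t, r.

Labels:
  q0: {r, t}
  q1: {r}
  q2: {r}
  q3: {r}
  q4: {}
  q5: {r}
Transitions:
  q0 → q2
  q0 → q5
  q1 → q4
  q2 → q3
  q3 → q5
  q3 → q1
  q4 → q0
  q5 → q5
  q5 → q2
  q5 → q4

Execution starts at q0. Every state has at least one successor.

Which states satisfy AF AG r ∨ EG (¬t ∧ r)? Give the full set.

States satisfying AG r: ∅.
States satisfying AF AG r: ∅.
States satisfying ¬t ∧ r: {q1, q2, q3, q5}.
States satisfying EG (¬t ∧ r): {q2, q3, q5}.
States satisfying AF AG r ∨ EG (¬t ∧ r): {q2, q3, q5}.

{q2, q3, q5}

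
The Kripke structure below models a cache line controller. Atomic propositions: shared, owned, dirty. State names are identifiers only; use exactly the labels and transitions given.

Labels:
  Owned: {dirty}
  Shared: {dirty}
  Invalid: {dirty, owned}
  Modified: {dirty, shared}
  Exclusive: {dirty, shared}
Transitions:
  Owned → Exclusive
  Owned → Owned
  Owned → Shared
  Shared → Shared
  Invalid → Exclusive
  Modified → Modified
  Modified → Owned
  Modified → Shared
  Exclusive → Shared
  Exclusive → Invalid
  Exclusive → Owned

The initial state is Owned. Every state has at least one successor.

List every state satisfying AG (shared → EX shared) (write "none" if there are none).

{Shared}

States satisfying shared → EX shared: {Owned, Shared, Invalid, Modified}.
States satisfying AG (shared → EX shared): {Shared}.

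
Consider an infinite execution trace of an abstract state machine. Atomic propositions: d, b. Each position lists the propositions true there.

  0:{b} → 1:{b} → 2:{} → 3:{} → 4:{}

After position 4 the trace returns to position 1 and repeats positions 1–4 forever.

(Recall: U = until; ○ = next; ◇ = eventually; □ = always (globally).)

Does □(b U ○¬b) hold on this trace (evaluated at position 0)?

No

b U ○¬b must hold at every position from 0 onward. It fails at position 4, so □(b U ○¬b) is false.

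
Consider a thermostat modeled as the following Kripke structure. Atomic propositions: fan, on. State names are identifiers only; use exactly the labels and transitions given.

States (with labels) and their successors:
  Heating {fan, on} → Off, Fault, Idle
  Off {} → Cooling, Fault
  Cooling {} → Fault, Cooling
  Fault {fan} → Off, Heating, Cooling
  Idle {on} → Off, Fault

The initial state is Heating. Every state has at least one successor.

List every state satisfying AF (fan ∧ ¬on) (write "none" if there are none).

{Fault}

States satisfying fan ∧ ¬on: {Fault}.
States satisfying AF (fan ∧ ¬on): {Fault}.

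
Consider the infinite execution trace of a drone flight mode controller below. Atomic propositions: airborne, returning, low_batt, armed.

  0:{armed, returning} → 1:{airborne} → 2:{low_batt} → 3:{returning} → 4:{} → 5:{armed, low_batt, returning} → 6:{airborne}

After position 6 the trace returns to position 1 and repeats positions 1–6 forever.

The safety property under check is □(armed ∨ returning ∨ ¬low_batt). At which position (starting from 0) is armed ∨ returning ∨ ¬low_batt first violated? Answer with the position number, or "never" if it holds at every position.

Check armed ∨ returning ∨ ¬low_batt at each position in order: 0 ✓, 1 ✓.
At position 2 the labels are {low_batt}, so armed ∨ returning ∨ ¬low_batt is false there. This is the first violation.

2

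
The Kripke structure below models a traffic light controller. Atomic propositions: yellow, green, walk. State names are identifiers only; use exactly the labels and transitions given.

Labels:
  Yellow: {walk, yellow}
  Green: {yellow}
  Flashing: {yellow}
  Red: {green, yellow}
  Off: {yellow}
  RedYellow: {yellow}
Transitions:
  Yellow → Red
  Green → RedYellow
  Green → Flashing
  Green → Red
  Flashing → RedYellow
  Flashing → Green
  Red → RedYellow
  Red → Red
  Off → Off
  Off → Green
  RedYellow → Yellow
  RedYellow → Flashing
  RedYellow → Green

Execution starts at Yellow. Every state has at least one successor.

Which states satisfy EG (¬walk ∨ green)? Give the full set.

{Green, Flashing, Red, Off, RedYellow}

States satisfying ¬walk ∨ green: {Green, Flashing, Red, Off, RedYellow}.
States satisfying EG (¬walk ∨ green): {Green, Flashing, Red, Off, RedYellow}.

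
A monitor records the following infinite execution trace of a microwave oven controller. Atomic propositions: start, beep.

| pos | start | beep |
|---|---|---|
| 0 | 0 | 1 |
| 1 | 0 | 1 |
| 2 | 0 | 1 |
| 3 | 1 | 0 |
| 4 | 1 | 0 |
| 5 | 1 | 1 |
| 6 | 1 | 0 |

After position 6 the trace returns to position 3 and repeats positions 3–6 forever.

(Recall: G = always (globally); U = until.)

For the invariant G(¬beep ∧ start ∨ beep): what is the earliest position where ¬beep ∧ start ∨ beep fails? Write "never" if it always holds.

never

¬beep ∧ start ∨ beep holds at every position 0..6, and those are all the positions the trace ever visits, so the invariant G(¬beep ∧ start ∨ beep) is never violated.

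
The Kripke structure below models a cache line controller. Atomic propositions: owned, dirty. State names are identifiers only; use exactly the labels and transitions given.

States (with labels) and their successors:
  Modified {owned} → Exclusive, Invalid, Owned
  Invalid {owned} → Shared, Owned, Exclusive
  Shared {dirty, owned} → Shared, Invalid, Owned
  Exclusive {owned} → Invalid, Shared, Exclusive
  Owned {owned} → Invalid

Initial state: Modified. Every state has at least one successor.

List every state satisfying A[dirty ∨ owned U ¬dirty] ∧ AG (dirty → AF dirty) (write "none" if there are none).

{Modified, Invalid, Exclusive, Owned}

States satisfying dirty ∨ owned: {Modified, Invalid, Shared, Exclusive, Owned}.
States satisfying ¬dirty: {Modified, Invalid, Exclusive, Owned}.
States satisfying A[dirty ∨ owned U ¬dirty]: {Modified, Invalid, Exclusive, Owned}.
States satisfying dirty → AF dirty: {Modified, Invalid, Shared, Exclusive, Owned}.
States satisfying AG (dirty → AF dirty): {Modified, Invalid, Shared, Exclusive, Owned}.
States satisfying A[dirty ∨ owned U ¬dirty] ∧ AG (dirty → AF dirty): {Modified, Invalid, Exclusive, Owned}.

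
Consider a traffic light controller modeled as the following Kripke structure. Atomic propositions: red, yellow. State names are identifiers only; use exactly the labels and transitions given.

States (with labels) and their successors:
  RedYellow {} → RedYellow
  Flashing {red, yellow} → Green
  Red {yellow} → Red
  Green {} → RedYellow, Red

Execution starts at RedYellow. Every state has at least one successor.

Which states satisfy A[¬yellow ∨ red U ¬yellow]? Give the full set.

States satisfying ¬yellow ∨ red: {RedYellow, Flashing, Green}.
States satisfying ¬yellow: {RedYellow, Green}.
States satisfying A[¬yellow ∨ red U ¬yellow]: {RedYellow, Flashing, Green}.

{RedYellow, Flashing, Green}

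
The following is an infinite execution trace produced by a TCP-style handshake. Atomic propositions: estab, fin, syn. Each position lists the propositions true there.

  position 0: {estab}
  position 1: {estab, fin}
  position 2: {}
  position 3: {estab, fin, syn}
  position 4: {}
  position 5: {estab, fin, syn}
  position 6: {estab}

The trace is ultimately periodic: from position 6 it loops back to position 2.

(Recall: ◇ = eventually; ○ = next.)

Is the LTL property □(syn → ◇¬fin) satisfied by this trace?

Holds

syn → ◇¬fin holds at every position 0..6, and those are all positions ever visited, so □(syn → ◇¬fin) holds.
Positions where syn holds: 3, 5.
Check ◇¬fin at each: 3→ok, 5→ok.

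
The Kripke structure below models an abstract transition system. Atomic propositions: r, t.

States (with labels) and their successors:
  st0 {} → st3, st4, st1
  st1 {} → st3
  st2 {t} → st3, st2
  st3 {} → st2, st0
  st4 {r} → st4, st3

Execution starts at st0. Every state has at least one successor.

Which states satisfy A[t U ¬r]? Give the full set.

States satisfying t: {st2}.
States satisfying ¬r: {st0, st1, st2, st3}.
States satisfying A[t U ¬r]: {st0, st1, st2, st3}.

{st0, st1, st2, st3}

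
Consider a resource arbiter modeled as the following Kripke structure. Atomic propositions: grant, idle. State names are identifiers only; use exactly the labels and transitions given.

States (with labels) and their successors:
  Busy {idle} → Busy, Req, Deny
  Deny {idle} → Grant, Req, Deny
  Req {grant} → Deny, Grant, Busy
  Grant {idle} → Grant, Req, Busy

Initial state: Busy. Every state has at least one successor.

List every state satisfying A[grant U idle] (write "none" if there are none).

{Busy, Deny, Req, Grant}

States satisfying grant: {Req}.
States satisfying idle: {Busy, Deny, Grant}.
States satisfying A[grant U idle]: {Busy, Deny, Req, Grant}.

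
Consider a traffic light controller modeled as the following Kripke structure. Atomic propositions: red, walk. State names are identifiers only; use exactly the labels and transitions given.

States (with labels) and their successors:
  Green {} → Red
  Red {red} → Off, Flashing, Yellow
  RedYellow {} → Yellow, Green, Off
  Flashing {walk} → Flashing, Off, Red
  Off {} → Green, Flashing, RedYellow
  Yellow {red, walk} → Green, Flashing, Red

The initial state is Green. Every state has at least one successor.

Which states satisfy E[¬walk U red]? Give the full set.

States satisfying ¬walk: {Green, Red, RedYellow, Off}.
States satisfying red: {Red, Yellow}.
States satisfying E[¬walk U red]: {Green, Red, RedYellow, Off, Yellow}.

{Green, Red, RedYellow, Off, Yellow}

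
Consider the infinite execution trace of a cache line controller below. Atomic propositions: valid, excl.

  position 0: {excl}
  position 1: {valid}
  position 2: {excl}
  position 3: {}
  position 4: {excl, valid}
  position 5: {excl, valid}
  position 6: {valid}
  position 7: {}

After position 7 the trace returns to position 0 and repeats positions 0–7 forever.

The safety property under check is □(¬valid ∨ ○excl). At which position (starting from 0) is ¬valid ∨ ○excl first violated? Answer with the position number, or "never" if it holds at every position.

5

Check ¬valid ∨ ○excl at each position in order: 0 ✓, 1 ✓, 2 ✓, 3 ✓, 4 ✓.
At position 5 the labels are {excl, valid} and the next position 6 has {valid}, so ¬valid ∨ ○excl is false there. This is the first violation.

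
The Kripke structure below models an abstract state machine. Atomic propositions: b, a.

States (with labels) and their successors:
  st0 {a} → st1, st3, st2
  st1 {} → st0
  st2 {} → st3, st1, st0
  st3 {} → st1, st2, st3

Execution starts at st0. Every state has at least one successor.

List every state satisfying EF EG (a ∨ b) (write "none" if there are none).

States satisfying EG (a ∨ b): ∅.
States satisfying EF EG (a ∨ b): ∅.

none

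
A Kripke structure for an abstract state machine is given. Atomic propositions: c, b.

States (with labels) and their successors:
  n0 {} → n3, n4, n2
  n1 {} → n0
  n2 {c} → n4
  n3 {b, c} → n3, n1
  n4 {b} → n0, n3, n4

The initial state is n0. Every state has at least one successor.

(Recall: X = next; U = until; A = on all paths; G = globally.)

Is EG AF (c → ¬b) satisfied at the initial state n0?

States satisfying AF (c → ¬b): {n0, n1, n2, n4}.
States satisfying EG AF (c → ¬b): {n0, n1, n2, n4}.
n0 ∈ Sat(EG AF (c → ¬b)).

Holds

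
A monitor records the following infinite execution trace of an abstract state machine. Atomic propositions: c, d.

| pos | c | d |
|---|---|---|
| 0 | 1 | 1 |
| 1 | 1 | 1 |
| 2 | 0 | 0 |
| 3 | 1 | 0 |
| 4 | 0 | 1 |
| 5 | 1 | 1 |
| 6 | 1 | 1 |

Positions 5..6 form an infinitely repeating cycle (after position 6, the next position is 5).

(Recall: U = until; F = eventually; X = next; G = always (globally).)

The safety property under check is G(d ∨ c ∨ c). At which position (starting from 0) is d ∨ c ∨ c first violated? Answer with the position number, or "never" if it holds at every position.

2

Check d ∨ c ∨ c at each position in order: 0 ✓, 1 ✓.
At position 2 the labels are {}, so d ∨ c ∨ c is false there. This is the first violation.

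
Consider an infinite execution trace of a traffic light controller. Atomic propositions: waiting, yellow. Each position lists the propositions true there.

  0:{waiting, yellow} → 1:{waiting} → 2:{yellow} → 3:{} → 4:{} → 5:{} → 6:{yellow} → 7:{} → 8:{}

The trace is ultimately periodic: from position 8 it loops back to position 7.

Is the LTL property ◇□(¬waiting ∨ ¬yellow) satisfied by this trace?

□(¬waiting ∨ ¬yellow) holds at position 1, which is reachable from 0, so ◇□(¬waiting ∨ ¬yellow) holds.

Holds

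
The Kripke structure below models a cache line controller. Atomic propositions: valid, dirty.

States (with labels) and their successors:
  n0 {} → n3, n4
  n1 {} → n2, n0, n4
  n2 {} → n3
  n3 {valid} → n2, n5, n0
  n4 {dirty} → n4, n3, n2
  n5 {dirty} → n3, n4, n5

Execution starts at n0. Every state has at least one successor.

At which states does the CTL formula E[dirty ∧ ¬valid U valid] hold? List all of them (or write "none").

{n3, n4, n5}

States satisfying dirty ∧ ¬valid: {n4, n5}.
States satisfying valid: {n3}.
States satisfying E[dirty ∧ ¬valid U valid]: {n3, n4, n5}.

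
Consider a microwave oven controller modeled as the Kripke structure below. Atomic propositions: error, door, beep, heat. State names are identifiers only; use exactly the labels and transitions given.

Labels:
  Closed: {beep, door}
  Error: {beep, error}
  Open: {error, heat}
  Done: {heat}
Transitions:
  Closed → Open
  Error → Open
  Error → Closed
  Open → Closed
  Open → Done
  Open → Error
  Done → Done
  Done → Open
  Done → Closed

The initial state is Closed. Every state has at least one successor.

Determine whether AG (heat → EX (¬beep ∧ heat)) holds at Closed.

Holds

States satisfying heat → EX (¬beep ∧ heat): {Closed, Error, Open, Done}.
States satisfying AG (heat → EX (¬beep ∧ heat)): {Closed, Error, Open, Done}.
Every state reachable from Closed satisfies heat → EX (¬beep ∧ heat).
Closed ∈ Sat(AG (heat → EX (¬beep ∧ heat))).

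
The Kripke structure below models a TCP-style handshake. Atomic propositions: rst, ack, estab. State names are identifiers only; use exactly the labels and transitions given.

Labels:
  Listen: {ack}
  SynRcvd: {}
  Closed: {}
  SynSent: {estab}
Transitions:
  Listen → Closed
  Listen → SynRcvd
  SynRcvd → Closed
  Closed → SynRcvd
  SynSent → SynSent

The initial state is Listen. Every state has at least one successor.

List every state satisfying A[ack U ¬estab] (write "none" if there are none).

{Listen, SynRcvd, Closed}

States satisfying ack: {Listen}.
States satisfying ¬estab: {Listen, SynRcvd, Closed}.
States satisfying A[ack U ¬estab]: {Listen, SynRcvd, Closed}.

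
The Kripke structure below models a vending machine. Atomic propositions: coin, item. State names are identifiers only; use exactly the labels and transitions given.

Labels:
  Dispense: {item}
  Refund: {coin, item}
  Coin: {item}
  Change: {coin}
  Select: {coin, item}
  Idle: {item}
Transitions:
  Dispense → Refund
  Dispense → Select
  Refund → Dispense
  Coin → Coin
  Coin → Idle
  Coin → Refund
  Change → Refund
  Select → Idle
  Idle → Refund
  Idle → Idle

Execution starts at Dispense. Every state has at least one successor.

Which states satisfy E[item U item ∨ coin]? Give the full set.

States satisfying item: {Dispense, Refund, Coin, Select, Idle}.
States satisfying item ∨ coin: {Dispense, Refund, Coin, Change, Select, Idle}.
States satisfying E[item U item ∨ coin]: {Dispense, Refund, Coin, Change, Select, Idle}.

{Dispense, Refund, Coin, Change, Select, Idle}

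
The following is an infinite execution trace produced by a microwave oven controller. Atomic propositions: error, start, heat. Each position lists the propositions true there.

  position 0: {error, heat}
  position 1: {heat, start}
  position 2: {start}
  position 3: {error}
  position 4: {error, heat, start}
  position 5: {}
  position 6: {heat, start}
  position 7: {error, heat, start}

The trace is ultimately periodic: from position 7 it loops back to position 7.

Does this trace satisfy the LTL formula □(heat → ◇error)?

heat → ◇error holds at every position 0..7, and those are all positions ever visited, so □(heat → ◇error) holds.
Positions where heat holds: 0, 1, 4, 6, 7.
Check ◇error at each: 0→ok, 1→ok, 4→ok, 6→ok, 7→ok.

Yes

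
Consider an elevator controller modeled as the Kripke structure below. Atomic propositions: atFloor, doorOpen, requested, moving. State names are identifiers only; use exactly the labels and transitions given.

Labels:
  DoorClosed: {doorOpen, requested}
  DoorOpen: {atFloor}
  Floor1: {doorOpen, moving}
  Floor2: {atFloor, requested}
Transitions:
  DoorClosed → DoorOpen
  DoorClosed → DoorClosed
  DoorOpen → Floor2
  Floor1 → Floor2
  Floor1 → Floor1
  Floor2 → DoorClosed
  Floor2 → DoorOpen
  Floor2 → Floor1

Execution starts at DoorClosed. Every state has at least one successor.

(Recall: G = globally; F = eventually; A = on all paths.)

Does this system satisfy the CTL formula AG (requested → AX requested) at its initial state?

States satisfying requested → AX requested: {DoorOpen, Floor1}.
States satisfying AG (requested → AX requested): ∅.
DoorClosed is reachable from DoorClosed and violates requested → AX requested, so AG fails at DoorClosed.
DoorClosed ∉ Sat(AG (requested → AX requested)).

Does not hold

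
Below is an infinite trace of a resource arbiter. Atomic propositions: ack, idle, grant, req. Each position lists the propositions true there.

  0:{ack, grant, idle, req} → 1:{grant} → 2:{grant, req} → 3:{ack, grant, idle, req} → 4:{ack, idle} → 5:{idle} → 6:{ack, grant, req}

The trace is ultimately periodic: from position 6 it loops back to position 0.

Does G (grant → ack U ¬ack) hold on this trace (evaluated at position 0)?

grant → ack U ¬ack holds at every position 0..6, and those are all positions ever visited, so G (grant → ack U ¬ack) holds.
Positions where grant holds: 0, 1, 2, 3, 6.
Check ack U ¬ack at each: 0→ok, 1→ok, 2→ok, 3→ok, 6→ok.

Satisfied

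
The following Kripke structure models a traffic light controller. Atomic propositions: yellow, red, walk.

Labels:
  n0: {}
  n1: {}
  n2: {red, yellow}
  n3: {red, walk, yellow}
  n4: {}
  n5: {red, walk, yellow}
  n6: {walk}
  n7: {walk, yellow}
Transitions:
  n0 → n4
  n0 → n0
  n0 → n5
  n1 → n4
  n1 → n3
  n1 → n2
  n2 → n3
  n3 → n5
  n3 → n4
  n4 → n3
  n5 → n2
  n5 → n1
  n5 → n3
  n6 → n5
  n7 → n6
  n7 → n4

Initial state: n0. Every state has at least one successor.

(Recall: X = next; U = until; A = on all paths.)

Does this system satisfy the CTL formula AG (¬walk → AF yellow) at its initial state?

States satisfying ¬walk → AF yellow: {n1, n2, n3, n4, n5, n6, n7}.
States satisfying AG (¬walk → AF yellow): {n1, n2, n3, n4, n5, n6, n7}.
n0 is reachable from n0 and violates ¬walk → AF yellow, so AG fails at n0.
n0 ∉ Sat(AG (¬walk → AF yellow)).

No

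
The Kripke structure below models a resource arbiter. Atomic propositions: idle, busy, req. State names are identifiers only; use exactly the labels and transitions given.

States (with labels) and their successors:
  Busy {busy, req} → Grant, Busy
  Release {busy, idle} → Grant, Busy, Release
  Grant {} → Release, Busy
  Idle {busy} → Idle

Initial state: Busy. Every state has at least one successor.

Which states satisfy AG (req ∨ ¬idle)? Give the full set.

States satisfying req ∨ ¬idle: {Busy, Grant, Idle}.
States satisfying AG (req ∨ ¬idle): {Idle}.

{Idle}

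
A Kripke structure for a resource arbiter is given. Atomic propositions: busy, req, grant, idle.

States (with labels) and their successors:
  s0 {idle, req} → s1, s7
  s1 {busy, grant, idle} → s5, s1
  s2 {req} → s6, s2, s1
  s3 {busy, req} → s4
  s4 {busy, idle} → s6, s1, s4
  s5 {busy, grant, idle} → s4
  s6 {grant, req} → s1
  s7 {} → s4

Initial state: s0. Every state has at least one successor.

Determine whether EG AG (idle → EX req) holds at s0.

States satisfying AG (idle → EX req): ∅.
States satisfying EG AG (idle → EX req): ∅.
No suitable path/successor from s0 witnesses the formula.
s0 ∉ Sat(EG AG (idle → EX req)).

Violated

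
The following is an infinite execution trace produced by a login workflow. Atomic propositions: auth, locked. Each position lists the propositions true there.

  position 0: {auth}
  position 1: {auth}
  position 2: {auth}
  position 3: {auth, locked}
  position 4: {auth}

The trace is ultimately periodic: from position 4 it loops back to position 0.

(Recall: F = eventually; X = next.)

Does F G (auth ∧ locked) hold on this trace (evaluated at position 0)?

No

G (auth ∧ locked) is false at every position 0..4, so it never becomes true and F G (auth ∧ locked) fails.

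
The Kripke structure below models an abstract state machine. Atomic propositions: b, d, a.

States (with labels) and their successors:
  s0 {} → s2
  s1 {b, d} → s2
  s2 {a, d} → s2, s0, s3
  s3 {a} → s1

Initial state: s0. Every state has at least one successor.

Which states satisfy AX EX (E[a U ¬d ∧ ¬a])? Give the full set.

States satisfying EX (E[a U ¬d ∧ ¬a]): {s0, s1, s2}.
States satisfying AX EX (E[a U ¬d ∧ ¬a]): {s0, s1, s3}.

{s0, s1, s3}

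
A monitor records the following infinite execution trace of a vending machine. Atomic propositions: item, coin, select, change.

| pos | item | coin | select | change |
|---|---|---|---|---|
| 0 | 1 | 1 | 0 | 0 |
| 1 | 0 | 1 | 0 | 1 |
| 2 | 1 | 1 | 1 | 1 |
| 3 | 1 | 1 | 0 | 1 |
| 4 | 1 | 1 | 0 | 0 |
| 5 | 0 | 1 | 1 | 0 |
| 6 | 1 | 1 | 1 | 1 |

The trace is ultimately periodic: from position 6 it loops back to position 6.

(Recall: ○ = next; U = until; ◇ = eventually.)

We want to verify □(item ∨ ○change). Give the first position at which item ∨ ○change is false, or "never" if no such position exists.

item ∨ ○change holds at every position 0..6, and those are all the positions the trace ever visits, so the invariant □(item ∨ ○change) is never violated.

never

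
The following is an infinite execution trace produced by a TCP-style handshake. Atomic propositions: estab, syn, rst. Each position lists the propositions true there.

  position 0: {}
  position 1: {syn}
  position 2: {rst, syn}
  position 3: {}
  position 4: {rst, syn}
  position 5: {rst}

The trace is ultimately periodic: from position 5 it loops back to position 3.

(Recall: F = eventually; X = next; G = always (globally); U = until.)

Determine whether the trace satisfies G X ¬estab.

Holds

X ¬estab holds at every position 0..5, and those are all positions ever visited, so G X ¬estab holds.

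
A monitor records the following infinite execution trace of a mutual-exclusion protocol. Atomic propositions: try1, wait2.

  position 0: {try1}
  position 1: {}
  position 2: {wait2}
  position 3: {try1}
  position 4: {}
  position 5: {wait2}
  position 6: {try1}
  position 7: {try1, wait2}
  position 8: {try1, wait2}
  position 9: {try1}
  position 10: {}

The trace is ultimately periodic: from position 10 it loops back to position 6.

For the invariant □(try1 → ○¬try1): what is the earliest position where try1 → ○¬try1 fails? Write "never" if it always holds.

Check try1 → ○¬try1 at each position in order: 0 ✓, 1 ✓, 2 ✓, 3 ✓, 4 ✓, 5 ✓.
At position 6 the labels are {try1} and the next position 7 has {try1, wait2}, so try1 → ○¬try1 is false there. This is the first violation.

6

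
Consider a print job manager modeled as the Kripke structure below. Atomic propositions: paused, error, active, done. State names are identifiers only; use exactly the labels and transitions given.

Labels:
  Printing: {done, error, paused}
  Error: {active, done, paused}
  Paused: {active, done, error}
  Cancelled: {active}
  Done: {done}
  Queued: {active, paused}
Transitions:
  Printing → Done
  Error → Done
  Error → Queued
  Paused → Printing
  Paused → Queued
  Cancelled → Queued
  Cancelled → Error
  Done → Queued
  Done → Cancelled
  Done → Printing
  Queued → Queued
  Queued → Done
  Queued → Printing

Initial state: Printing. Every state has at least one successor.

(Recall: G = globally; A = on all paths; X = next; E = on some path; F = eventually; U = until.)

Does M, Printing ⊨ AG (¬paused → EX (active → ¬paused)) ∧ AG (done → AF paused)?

States satisfying ¬paused → EX (active → ¬paused): {Printing, Error, Paused, Done, Queued}.
States satisfying AG (¬paused → EX (active → ¬paused)): ∅.
States satisfying done → AF paused: {Printing, Error, Paused, Cancelled, Done, Queued}.
States satisfying AG (done → AF paused): {Printing, Error, Paused, Cancelled, Done, Queued}.
States satisfying AG (¬paused → EX (active → ¬paused)) ∧ AG (done → AF paused): ∅.
Printing ∉ Sat(AG (¬paused → EX (active → ¬paused)) ∧ AG (done → AF paused)).

Violated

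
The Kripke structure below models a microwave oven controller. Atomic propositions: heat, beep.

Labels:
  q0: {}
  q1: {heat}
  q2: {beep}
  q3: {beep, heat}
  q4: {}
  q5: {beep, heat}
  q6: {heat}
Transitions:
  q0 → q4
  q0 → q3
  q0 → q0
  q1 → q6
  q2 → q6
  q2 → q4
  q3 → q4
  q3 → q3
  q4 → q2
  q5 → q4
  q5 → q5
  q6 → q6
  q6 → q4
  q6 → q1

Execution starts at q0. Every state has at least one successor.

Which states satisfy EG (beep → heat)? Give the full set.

States satisfying beep → heat: {q0, q1, q3, q4, q5, q6}.
States satisfying EG (beep → heat): {q0, q1, q3, q5, q6}.

{q0, q1, q3, q5, q6}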